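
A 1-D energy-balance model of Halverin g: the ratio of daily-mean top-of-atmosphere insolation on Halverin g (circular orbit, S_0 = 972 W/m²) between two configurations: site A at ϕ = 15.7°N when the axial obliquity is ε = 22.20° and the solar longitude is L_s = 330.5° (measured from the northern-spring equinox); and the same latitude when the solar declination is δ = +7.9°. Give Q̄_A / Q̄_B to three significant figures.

Q̄_A / Q̄_B ≈ 0.857

— Configuration A (ϕ=+15.7°):
Solar declination: sin δ = sin ε · sin L_s = sin 22.20° × sin 330.5° = -0.18606, so δ = -10.723°.
cos h₀ = −tan(+15.7°) tan(-10.723°) = 0.0532, h₀ = 1.5175 rad.
Bracket: h₀ sin ϕ sin δ + cos ϕ cos δ sin h₀ = 1.5175×0.27060×-0.18606 + 0.96269×0.98254×0.99858 = -0.076403 + 0.944538 = 0.868135.
Q̄ = (S_0/π) × [bracket] = (972/π) × 0.868135 = 268.60 W/m².
— Configuration B (ϕ=+15.7°):
cos h₀ = −tan(+15.7°) tan(+7.900°) = -0.0390, h₀ = 1.6098 rad.
Bracket: h₀ sin ϕ sin δ + cos ϕ cos δ sin h₀ = 1.6098×0.27060×0.13744 + 0.96269×0.99051×0.99924 = 0.059870 + 0.952829 = 1.012699.
Q̄ = (S_0/π) × [bracket] = (972/π) × 1.012699 = 313.33 W/m².
Ratio Q̄_A / Q̄_B = 268.60 / 313.33 = 0.8572.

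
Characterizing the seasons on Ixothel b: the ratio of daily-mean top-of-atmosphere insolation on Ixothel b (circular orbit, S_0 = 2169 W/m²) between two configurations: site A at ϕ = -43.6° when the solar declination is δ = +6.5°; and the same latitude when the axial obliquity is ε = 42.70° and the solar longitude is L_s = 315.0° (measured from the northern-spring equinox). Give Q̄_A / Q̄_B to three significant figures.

Q̄_A / Q̄_B ≈ 0.484

— Configuration A (ϕ=-43.6°):
cos h₀ = −tan(-43.6°) tan(+6.500°) = 0.1085, h₀ = 1.4621 rad.
Bracket: h₀ sin ϕ sin δ + cos ϕ cos δ sin h₀ = 1.4621×-0.68962×0.11320 + 0.72417×0.99357×0.99410 = -0.114139 + 0.715268 = 0.601129.
Q̄ = (S_0/π) × [bracket] = (2169/π) × 0.601129 = 415.03 W/m².
— Configuration B (ϕ=-43.6°):
Solar declination: sin δ = sin ε · sin L_s = sin 42.70° × sin 315.0° = -0.47953, so δ = -28.655°.
cos h₀ = −tan(-43.6°) tan(-28.655°) = -0.5204, h₀ = 2.1181 rad.
Bracket: h₀ sin ϕ sin δ + cos ϕ cos δ sin h₀ = 2.1181×-0.68962×-0.47953 + 0.72417×0.87752×0.85393 = 0.700442 + 0.542650 = 1.243092.
Q̄ = (S_0/π) × [bracket] = (2169/π) × 1.243092 = 858.25 W/m².
Ratio Q̄_A / Q̄_B = 415.03 / 858.25 = 0.4836.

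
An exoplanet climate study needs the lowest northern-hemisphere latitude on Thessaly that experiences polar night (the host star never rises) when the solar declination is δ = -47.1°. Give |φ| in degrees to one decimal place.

Polar night requires cos H₀ = −tan φ tan δ ≥ 1, i.e. tan φ tan δ ≤ −1.
The boundary is |tan φ| · |tan δ| = 1, so |φ| = 90° − |δ| = 90° − 47.1° = 42.9° in the northern hemisphere.

|φ| = 42.9°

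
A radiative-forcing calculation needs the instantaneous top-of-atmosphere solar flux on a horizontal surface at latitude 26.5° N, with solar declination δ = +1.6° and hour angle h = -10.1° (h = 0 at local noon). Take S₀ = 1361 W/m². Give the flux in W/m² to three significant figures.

1.22e+03 W/m²

cos θ_z = sin φ sin δ + cos φ cos δ cos h = 0.012459 + 0.880722 = 0.893181.
Flux = S₀ · cos θ_z = 1361 × 0.893181 = 1216 W/m².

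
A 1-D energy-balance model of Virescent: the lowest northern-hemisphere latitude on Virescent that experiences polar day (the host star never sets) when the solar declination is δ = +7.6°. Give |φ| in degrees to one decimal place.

Polar day requires cos H₀ = −tan φ tan δ ≤ −1, i.e. tan φ tan δ ≥ 1.
The boundary is |tan φ| · |tan δ| = 1, so |φ| = 90° − |δ| = 90° − 7.6° = 82.4° in the northern hemisphere.

|φ| = 82.4°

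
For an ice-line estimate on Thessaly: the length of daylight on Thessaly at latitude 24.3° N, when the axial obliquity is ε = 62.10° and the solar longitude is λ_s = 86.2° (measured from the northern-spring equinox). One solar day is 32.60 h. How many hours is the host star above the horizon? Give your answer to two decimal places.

Solar declination: sin δ = sin ε · sin λ_s = sin 62.10° × sin 86.2° = 0.88182, so δ = +61.863°.
cos H₀ = −tan φ · tan δ = −tan(+24.3°) × tan(+61.863°) = -0.8443, so H₀ = 2.5761 rad = 147.60°.
Daylight = 2H₀/(2π) × 32.60 h = (2.5761/π) × 32.60 = 26.73 h.

26.73 h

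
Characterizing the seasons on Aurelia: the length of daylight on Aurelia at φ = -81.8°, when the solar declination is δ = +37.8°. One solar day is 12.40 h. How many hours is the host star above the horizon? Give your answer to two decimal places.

cos H₀ = −tan φ · tan δ = 5.3828 ≥ 1, so the host star never rises (polar night) and H₀ = 0.
Daylight = 2H₀/(2π) × 12.40 h = (0.0000/π) × 12.40 = 0.00 h.

0.00 h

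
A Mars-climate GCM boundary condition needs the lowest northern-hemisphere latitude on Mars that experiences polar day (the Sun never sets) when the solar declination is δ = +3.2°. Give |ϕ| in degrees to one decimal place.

Polar day requires cos h₀ = −tan ϕ tan δ ≤ −1, i.e. tan ϕ tan δ ≥ 1.
The boundary is |tan ϕ| · |tan δ| = 1, so |ϕ| = 90° − |δ| = 90° − 3.2° = 86.8° in the northern hemisphere.

|ϕ| = 86.8°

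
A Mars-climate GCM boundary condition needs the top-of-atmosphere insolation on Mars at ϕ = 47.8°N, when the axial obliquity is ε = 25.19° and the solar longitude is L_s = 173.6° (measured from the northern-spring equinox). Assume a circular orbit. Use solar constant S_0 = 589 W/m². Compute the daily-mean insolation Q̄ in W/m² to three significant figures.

Solar declination: sin δ = sin ε · sin L_s = sin 25.19° × sin 173.6° = 0.04744, so δ = +2.719°.
cos h₀ = −tan(+47.8°) tan(+2.719°) = -0.0524, h₀ = 1.6232 rad.
Bracket: h₀ sin ϕ sin δ + cos ϕ cos δ sin h₀ = 1.6232×0.74080×0.04744 + 0.67172×0.99887×0.99863 = 0.057045 + 0.670042 = 0.727087.
Q̄ = (S_0/π) × [bracket] = (589/π) × 0.727087 = 136.3 W/m².

Q̄ ≈ 136 W/m²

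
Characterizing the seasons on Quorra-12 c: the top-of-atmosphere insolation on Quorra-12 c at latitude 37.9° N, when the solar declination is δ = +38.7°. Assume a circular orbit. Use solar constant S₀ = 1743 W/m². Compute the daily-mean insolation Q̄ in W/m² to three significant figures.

cos H₀ = −tan(+37.9°) tan(+38.700°) = -0.6237, H₀ = 2.2442 rad.
Bracket: H₀ sin φ sin δ + cos φ cos δ sin H₀ = 2.2442×0.61429×0.62524 + 0.78908×0.78043×0.78168 = 0.861949 + 0.481376 = 1.343325.
Q̄ = (S₀/π) × [bracket] = (1743/π) × 1.343325 = 745.3 W/m².

Q̄ ≈ 745 W/m²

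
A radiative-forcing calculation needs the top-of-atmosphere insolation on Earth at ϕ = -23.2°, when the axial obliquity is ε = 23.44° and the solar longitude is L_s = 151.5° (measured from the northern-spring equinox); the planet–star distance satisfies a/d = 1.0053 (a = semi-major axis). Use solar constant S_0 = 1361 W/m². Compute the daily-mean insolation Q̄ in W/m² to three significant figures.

Q̄ ≈ 345 W/m²

Solar declination: sin δ = sin ε · sin L_s = sin 23.44° × sin 151.5° = 0.18981, so δ = +10.942°.
cos h₀ = −tan(-23.2°) tan(+10.942°) = 0.0829, h₀ = 1.4878 rad.
Bracket: h₀ sin ϕ sin δ + cos ϕ cos δ sin h₀ = 1.4878×-0.39394×0.18981 + 0.91914×0.98182×0.99656 = -0.111248 + 0.899326 = 0.788078.
Inverse-square distance factor (a/d)² = 1.0053² = 1.010628.
Q̄ = (S_0/π) × 1.010628 × [bracket] = (1361/π) × 1.010628 × 0.788078 = 345.0 W/m².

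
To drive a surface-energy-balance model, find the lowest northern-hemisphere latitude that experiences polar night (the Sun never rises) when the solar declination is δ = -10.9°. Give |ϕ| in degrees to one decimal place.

|ϕ| = 79.1°

Polar night requires cos h₀ = −tan ϕ tan δ ≥ 1, i.e. tan ϕ tan δ ≤ −1.
The boundary is |tan ϕ| · |tan δ| = 1, so |ϕ| = 90° − |δ| = 90° − 10.9° = 79.1° in the northern hemisphere.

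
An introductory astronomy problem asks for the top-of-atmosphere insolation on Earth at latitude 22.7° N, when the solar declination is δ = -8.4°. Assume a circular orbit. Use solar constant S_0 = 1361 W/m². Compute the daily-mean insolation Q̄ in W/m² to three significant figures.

Q̄ ≈ 358 W/m²

cos h₀ = −tan(+22.7°) tan(-8.400°) = 0.0618, h₀ = 1.5090 rad.
Bracket: h₀ sin ϕ sin δ + cos ϕ cos δ sin h₀ = 1.5090×0.38591×-0.14608 + 0.92254×0.98927×0.99809 = -0.085068 + 0.910898 = 0.825830.
Q̄ = (S_0/π) × [bracket] = (1361/π) × 0.825830 = 357.8 W/m².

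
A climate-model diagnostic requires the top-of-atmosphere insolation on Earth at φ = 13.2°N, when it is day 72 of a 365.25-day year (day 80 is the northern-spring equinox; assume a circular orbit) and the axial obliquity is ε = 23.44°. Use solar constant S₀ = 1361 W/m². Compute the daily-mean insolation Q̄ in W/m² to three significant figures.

Solar longitude: λ_s = 360° × (72 − 80)/365.25 = -7.885°, i.e. -7.885° + 360° = 352.115°.
sin δ = sin 23.44° × sin 352.115° = -0.05457, so δ = -3.128°.
cos H₀ = −tan(+13.2°) tan(-3.128°) = 0.0128, H₀ = 1.5580 rad.
Bracket: H₀ sin φ sin δ + cos φ cos δ sin H₀ = 1.5580×0.22835×-0.05457 + 0.97358×0.99851×0.99992 = -0.019414 + 0.972052 = 0.952638.
Q̄ = (S₀/π) × [bracket] = (1361/π) × 0.952638 = 412.7 W/m².

Q̄ ≈ 413 W/m²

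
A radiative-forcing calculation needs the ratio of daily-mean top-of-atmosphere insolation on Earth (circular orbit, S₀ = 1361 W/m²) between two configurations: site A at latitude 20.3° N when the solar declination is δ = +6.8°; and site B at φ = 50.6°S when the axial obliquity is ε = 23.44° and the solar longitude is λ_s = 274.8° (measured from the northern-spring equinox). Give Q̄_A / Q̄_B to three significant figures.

Q̄_A / Q̄_B ≈ 0.869

— Configuration A (φ=+20.3°):
cos H₀ = −tan(+20.3°) tan(+6.800°) = -0.0441, H₀ = 1.6149 rad.
Bracket: H₀ sin φ sin δ + cos φ cos δ sin H₀ = 1.6149×0.34694×0.11840 + 0.93789×0.99297×0.99903 = 0.066336 + 0.930393 = 0.996729.
Q̄ = (S₀/π) × [bracket] = (1361/π) × 0.996729 = 431.80 W/m².
— Configuration B (φ=-50.6°):
Solar declination: sin δ = sin ε · sin λ_s = sin 23.44° × sin 274.8° = -0.39639, so δ = -23.353°.
cos H₀ = −tan(-50.6°) tan(-23.353°) = -0.5256, H₀ = 2.1243 rad.
Bracket: H₀ sin φ sin δ + cos φ cos δ sin H₀ = 2.1243×-0.77273×-0.39639 + 0.63473×0.91808×0.85071 = 0.650678 + 0.495737 = 1.146415.
Q̄ = (S₀/π) × [bracket] = (1361/π) × 1.146415 = 496.65 W/m².
Ratio Q̄_A / Q̄_B = 431.80 / 496.65 = 0.8694.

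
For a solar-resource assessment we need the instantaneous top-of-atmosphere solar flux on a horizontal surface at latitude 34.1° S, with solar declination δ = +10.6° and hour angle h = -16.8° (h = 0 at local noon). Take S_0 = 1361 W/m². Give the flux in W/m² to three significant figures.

cos θ_z = sin ϕ sin δ + cos ϕ cos δ cos h = -0.103130 + 0.779191 = 0.676061.
Flux = S_0 · cos θ_z = 1361 × 0.676061 = 920.1 W/m².

920 W/m²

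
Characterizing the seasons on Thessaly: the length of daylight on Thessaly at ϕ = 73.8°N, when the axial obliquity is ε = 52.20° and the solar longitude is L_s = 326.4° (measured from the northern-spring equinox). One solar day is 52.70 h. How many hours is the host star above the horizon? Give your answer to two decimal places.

Solar declination: sin δ = sin ε · sin L_s = sin 52.20° × sin 326.4° = -0.43727, so δ = -25.930°.
cos h₀ = −tan ϕ · tan δ = 1.6735 ≥ 1, so the host star never rises (polar night) and h₀ = 0.
Daylight = 2h₀/(2π) × 52.70 h = (0.0000/π) × 52.70 = 0.00 h.

0.00 h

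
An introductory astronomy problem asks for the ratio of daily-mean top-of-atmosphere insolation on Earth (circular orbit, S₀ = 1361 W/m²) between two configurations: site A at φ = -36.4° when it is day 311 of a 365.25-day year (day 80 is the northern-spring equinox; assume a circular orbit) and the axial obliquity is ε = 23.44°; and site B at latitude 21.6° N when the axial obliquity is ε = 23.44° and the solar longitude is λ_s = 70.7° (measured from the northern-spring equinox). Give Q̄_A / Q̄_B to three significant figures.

Q̄_A / Q̄_B ≈ 0.976

— Configuration A (φ=-36.4°):
Solar longitude: λ_s = 360° × (311 − 80)/365.25 = 227.680°.
sin δ = sin 23.44° × sin 227.680° = -0.29412, so δ = -17.105°.
cos H₀ = −tan(-36.4°) tan(-17.105°) = -0.2269, H₀ = 1.7997 rad.
Bracket: H₀ sin φ sin δ + cos φ cos δ sin H₀ = 1.7997×-0.59342×-0.29412 + 0.80489×0.95577×0.97392 = 0.314114 + 0.749227 = 1.063341.
Q̄ = (S₀/π) × [bracket] = (1361/π) × 1.063341 = 460.66 W/m².
— Configuration B (φ=+21.6°):
Solar declination: sin δ = sin ε · sin λ_s = sin 23.44° × sin 70.7° = 0.37543, so δ = +22.051°.
cos H₀ = −tan(+21.6°) tan(+22.051°) = -0.1604, H₀ = 1.7319 rad.
Bracket: H₀ sin φ sin δ + cos φ cos δ sin H₀ = 1.7319×0.36812×0.37543 + 0.92978×0.92685×0.98706 = 0.239354 + 0.850615 = 1.089969.
Q̄ = (S₀/π) × [bracket] = (1361/π) × 1.089969 = 472.20 W/m².
Ratio Q̄_A / Q̄_B = 460.66 / 472.20 = 0.9756.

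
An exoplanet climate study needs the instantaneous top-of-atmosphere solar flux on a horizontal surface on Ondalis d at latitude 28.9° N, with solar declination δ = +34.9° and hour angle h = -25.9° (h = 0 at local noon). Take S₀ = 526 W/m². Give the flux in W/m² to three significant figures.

cos θ_z = sin φ sin δ + cos φ cos δ cos h = 0.276508 + 0.645895 = 0.922403.
Flux = S₀ · cos θ_z = 526 × 0.922403 = 485.2 W/m².

485 W/m²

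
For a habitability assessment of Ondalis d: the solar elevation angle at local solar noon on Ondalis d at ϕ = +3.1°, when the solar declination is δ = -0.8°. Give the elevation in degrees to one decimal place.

86.1°

At local noon the hour angle is zero, so the zenith angle equals |ϕ − δ| = |+3.1° − (-0.800°)| = 3.900°.
Elevation = 90° − 3.900° = 86.1°.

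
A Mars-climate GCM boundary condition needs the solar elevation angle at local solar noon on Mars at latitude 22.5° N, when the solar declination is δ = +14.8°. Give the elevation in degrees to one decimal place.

82.3°

At local noon the hour angle is zero, so the zenith angle equals |ϕ − δ| = |+22.5° − (+14.800°)| = 7.700°.
Elevation = 90° − 7.700° = 82.3°.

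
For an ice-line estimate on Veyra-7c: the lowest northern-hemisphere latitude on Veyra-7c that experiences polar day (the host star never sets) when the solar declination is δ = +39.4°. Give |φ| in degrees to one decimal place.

|φ| = 50.6°

Polar day requires cos H₀ = −tan φ tan δ ≤ −1, i.e. tan φ tan δ ≥ 1.
The boundary is |tan φ| · |tan δ| = 1, so |φ| = 90° − |δ| = 90° − 39.4° = 50.6° in the northern hemisphere.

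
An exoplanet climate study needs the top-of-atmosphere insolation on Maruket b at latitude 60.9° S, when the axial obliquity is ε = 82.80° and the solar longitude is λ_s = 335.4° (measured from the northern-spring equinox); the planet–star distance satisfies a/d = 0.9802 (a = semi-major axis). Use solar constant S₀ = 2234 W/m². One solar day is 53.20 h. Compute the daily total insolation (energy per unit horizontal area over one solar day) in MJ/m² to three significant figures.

Solar declination: sin δ = sin ε · sin λ_s = sin 82.80° × sin 335.4° = -0.41300, so δ = -24.393°.
cos H₀ = −tan(-60.9°) tan(-24.393°) = -0.8147, H₀ = 2.5231 rad.
Bracket: H₀ sin φ sin δ + cos φ cos δ sin H₀ = 2.5231×-0.87377×-0.41300 + 0.48634×0.91073×0.57982 = 0.910504 + 0.256816 = 1.167320.
Inverse-square distance factor (a/d)² = 0.9802² = 0.960792.
Q̄ = (S₀/π) × 0.960792 × [bracket] = (2234/π) × 0.960792 × 1.167320 = 797.54 W/m².
Daily total = Q̄ × 53.20 h × 3600 s/h = 797.54 × 53.20 × 3600 / 10⁶ = 152.7 MJ/m².

153 MJ/m²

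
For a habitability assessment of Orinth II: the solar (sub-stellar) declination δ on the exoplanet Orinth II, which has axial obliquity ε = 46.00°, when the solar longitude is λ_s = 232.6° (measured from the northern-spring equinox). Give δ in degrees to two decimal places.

sin δ = sin ε · sin λ_s = sin 46.00° × sin 232.6° = -0.571454.
δ = arcsin(-0.571454) = -34.85°.

δ = -34.85°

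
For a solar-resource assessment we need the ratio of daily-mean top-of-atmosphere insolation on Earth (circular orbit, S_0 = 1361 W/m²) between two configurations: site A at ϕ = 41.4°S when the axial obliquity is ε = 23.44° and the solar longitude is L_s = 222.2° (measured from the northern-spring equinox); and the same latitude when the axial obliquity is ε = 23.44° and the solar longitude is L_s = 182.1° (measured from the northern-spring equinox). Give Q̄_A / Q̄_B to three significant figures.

Q̄_A / Q̄_B ≈ 1.34

— Configuration A (ϕ=-41.4°):
Solar declination: sin δ = sin ε · sin L_s = sin 23.44° × sin 222.2° = -0.26720, so δ = -15.498°.
cos h₀ = −tan(-41.4°) tan(-15.498°) = -0.2445, h₀ = 1.8178 rad.
Bracket: h₀ sin ϕ sin δ + cos ϕ cos δ sin h₀ = 1.8178×-0.66131×-0.26720 + 0.75011×0.96364×0.96966 = 0.321209 + 0.700905 = 1.022114.
Q̄ = (S_0/π) × [bracket] = (1361/π) × 1.022114 = 442.80 W/m².
— Configuration B (ϕ=-41.4°):
Solar declination: sin δ = sin ε · sin L_s = sin 23.44° × sin 182.1° = -0.01458, so δ = -0.835°.
cos h₀ = −tan(-41.4°) tan(-0.835°) = -0.0129, h₀ = 1.5836 rad.
Bracket: h₀ sin ϕ sin δ + cos ϕ cos δ sin h₀ = 1.5836×-0.66131×-0.01458 + 0.75011×0.99989×0.99992 = 0.015269 + 0.749967 = 0.765236.
Q̄ = (S_0/π) × [bracket] = (1361/π) × 0.765236 = 331.52 W/m².
Ratio Q̄_A / Q̄_B = 442.80 / 331.52 = 1.336.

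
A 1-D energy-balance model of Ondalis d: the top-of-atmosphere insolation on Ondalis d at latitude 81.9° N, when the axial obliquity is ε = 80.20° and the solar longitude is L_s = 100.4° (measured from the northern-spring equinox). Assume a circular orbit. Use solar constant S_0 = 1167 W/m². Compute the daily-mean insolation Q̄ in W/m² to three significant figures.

Solar declination: sin δ = sin ε · sin L_s = sin 80.20° × sin 100.4° = 0.96922, so δ = +75.747°.
cos h₀ = −tan(+81.9°) tan(+75.747°) = -27.6608 ≤ −1 ⇒ polar day, h₀ = π.
Bracket: h₀ sin ϕ sin δ + cos ϕ cos δ sin h₀ = 3.1416×0.99002×0.96922 + 0.14090×0.24620×0.00000 = 3.014513 + 0.000000 = 3.014513.
Q̄ = (S_0/π) × [bracket] = (1167/π) × 3.014513 = 1120 W/m².

Q̄ ≈ 1.12e+03 W/m²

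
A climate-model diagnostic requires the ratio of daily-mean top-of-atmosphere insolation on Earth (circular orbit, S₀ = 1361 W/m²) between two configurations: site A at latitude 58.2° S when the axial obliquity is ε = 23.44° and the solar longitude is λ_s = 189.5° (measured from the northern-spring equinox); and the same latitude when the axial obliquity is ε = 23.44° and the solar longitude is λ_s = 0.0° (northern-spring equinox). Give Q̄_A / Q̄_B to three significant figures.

— Configuration A (φ=-58.2°):
Solar declination: sin δ = sin ε · sin λ_s = sin 23.44° × sin 189.5° = -0.06565, so δ = -3.764°.
cos H₀ = −tan(-58.2°) tan(-3.764°) = -0.1061, H₀ = 1.6771 rad.
Bracket: H₀ sin φ sin δ + cos φ cos δ sin H₀ = 1.6771×-0.84989×-0.06565 + 0.52696×0.99784×0.99435 = 0.093574 + 0.522851 = 0.616425.
Q̄ = (S₀/π) × [bracket] = (1361/π) × 0.616425 = 267.05 W/m².
— Configuration B (φ=-58.2°):
Solar declination: sin δ = sin ε · sin λ_s = sin 23.44° × sin 0.0° = 0.00000, so δ = +0.000°.
cos H₀ = −tan(-58.2°) tan(+0.000°) = 0.0000, H₀ = 1.5708 rad.
Bracket: H₀ sin φ sin δ + cos φ cos δ sin H₀ = 1.5708×-0.84989×0.00000 + 0.52696×1.00000×1.00000 = -0.000000 + 0.526960 = 0.526960.
Q̄ = (S₀/π) × [bracket] = (1361/π) × 0.526960 = 228.29 W/m².
Ratio Q̄_A / Q̄_B = 267.05 / 228.29 = 1.170.

Q̄_A / Q̄_B ≈ 1.17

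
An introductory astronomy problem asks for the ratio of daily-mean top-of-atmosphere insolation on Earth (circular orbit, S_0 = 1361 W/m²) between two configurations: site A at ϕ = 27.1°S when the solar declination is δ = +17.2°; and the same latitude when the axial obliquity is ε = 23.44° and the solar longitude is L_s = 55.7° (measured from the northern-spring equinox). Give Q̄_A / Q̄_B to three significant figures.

Q̄_A / Q̄_B ≈ 1.05

— Configuration A (ϕ=-27.1°):
cos h₀ = −tan(-27.1°) tan(+17.200°) = 0.1584, h₀ = 1.4117 rad.
Bracket: h₀ sin ϕ sin δ + cos ϕ cos δ sin h₀ = 1.4117×-0.45554×0.29571 + 0.89021×0.95528×0.98737 = -0.190167 + 0.839659 = 0.649492.
Q̄ = (S_0/π) × [bracket] = (1361/π) × 0.649492 = 281.37 W/m².
— Configuration B (ϕ=-27.1°):
Solar declination: sin δ = sin ε · sin L_s = sin 23.44° × sin 55.7° = 0.32861, so δ = +19.185°.
cos h₀ = −tan(-27.1°) tan(+19.185°) = 0.1780, h₀ = 1.3918 rad.
Bracket: h₀ sin ϕ sin δ + cos ϕ cos δ sin h₀ = 1.3918×-0.45554×0.32861 + 0.89021×0.94446×0.98402 = -0.208346 + 0.827332 = 0.618986.
Q̄ = (S_0/π) × [bracket] = (1361/π) × 0.618986 = 268.16 W/m².
Ratio Q̄_A / Q̄_B = 281.37 / 268.16 = 1.049.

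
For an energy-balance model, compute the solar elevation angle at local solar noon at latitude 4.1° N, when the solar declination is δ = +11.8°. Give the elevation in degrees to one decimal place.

At local noon the hour angle is zero, so the zenith angle equals |φ − δ| = |+4.1° − (+11.800°)| = 7.700°.
Elevation = 90° − 7.700° = 82.3°.

82.3°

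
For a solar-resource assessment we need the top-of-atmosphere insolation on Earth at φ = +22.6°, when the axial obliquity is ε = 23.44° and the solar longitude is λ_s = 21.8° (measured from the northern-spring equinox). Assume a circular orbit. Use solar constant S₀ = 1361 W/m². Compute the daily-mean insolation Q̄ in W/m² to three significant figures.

Solar declination: sin δ = sin ε · sin λ_s = sin 23.44° × sin 21.8° = 0.14773, so δ = +8.495°.
cos H₀ = −tan(+22.6°) tan(+8.495°) = -0.0622, H₀ = 1.6330 rad.
Bracket: H₀ sin φ sin δ + cos φ cos δ sin H₀ = 1.6330×0.38430×0.14773 + 0.92321×0.98903×0.99807 = 0.092710 + 0.911320 = 1.004030.
Q̄ = (S₀/π) × [bracket] = (1361/π) × 1.004030 = 435.0 W/m².

Q̄ ≈ 435 W/m²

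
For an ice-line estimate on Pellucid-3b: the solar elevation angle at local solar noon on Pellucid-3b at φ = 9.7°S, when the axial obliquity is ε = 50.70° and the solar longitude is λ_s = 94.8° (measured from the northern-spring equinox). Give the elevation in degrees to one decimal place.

Solar declination: sin δ = sin ε · sin λ_s = sin 50.70° × sin 94.8° = 0.77113, so δ = +50.455°.
At local noon the hour angle is zero, so the zenith angle equals |φ − δ| = |-9.7° − (+50.455°)| = 60.155°.
Elevation = 90° − 60.155° = 29.8°.

29.8°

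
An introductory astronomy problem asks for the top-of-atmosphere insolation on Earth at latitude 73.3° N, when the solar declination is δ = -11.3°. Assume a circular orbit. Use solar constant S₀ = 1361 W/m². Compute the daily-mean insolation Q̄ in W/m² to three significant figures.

cos H₀ = −tan(+73.3°) tan(-11.300°) = 0.6660, H₀ = 0.8419 rad.
Bracket: H₀ sin φ sin δ + cos φ cos δ sin H₀ = 0.8419×0.95782×-0.19595 + 0.28736×0.98061×0.74592 = -0.158012 + 0.210191 = 0.052179.
Q̄ = (S₀/π) × [bracket] = (1361/π) × 0.052179 = 22.60 W/m².

Q̄ ≈ 22.6 W/m²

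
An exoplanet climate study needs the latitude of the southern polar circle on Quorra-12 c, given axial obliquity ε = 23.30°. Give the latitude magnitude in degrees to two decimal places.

66.70°

The polar circle is the lowest latitude that experiences at least one full rotation of continuous darkness at the northern-summer solstice; it lies at |φ| = 90° − ε = 90° − 23.30° = 66.70°.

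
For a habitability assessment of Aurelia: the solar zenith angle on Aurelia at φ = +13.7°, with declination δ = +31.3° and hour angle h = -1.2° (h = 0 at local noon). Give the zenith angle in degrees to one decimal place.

cos θ_z = sin φ sin δ + cos φ cos δ cos h = 0.123042 + 0.829967 = 0.953009.
θ_z = arccos(0.953009) = 17.6°.

θ_z = 17.6°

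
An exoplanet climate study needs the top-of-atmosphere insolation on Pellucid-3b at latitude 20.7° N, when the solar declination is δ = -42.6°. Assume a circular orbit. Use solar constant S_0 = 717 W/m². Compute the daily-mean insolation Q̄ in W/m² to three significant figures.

Q̄ ≈ 81.0 W/m²

cos h₀ = −tan(+20.7°) tan(-42.600°) = 0.3475, h₀ = 1.2159 rad.
Bracket: h₀ sin ϕ sin δ + cos ϕ cos δ sin h₀ = 1.2159×0.35347×-0.67688 + 0.93544×0.73610×0.93769 = -0.290912 + 0.645672 = 0.354760.
Q̄ = (S_0/π) × [bracket] = (717/π) × 0.354760 = 80.97 W/m².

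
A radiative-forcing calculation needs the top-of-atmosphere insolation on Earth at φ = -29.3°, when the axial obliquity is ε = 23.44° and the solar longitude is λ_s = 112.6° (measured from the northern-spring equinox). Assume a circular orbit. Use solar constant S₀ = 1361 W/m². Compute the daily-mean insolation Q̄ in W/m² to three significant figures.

Q̄ ≈ 238 W/m²

Solar declination: sin δ = sin ε · sin λ_s = sin 23.44° × sin 112.6° = 0.36724, so δ = +21.546°.
cos H₀ = −tan(-29.3°) tan(+21.546°) = 0.2216, H₀ = 1.3474 rad.
Bracket: H₀ sin φ sin δ + cos φ cos δ sin H₀ = 1.3474×-0.48938×0.36724 + 0.87207×0.93013×0.97514 = -0.242155 + 0.790974 = 0.548819.
Q̄ = (S₀/π) × [bracket] = (1361/π) × 0.548819 = 237.8 W/m².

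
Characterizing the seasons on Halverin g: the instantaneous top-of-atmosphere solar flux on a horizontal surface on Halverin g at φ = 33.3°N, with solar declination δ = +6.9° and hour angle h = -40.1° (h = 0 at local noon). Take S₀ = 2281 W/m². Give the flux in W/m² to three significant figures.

cos θ_z = sin φ sin δ + cos φ cos δ cos h = 0.065958 + 0.634697 = 0.700655.
Flux = S₀ · cos θ_z = 2281 × 0.700655 = 1598 W/m².

1.60e+03 W/m²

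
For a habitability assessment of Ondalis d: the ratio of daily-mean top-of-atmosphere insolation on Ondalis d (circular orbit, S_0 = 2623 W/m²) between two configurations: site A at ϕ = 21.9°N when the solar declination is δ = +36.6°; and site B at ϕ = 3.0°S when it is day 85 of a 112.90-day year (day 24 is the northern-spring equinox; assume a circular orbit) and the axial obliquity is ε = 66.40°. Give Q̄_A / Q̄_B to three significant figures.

Q̄_A / Q̄_B ≈ 1.14

— Configuration A (ϕ=+21.9°):
cos h₀ = −tan(+21.9°) tan(+36.600°) = -0.2985, h₀ = 1.8740 rad.
Bracket: h₀ sin ϕ sin δ + cos ϕ cos δ sin h₀ = 1.8740×0.37299×0.59622 + 0.92784×0.80282×0.95439 = 0.416748 + 0.710914 = 1.127662.
Q̄ = (S_0/π) × [bracket] = (2623/π) × 1.127662 = 941.52 W/m².
— Configuration B (ϕ=-3.0°):
Solar longitude: L_s = 360° × (85 − 24)/112.90 = 194.508°.
sin δ = sin 66.40° × sin 194.508° = -0.22957, so δ = -13.272°.
cos h₀ = −tan(-3.0°) tan(-13.272°) = -0.0124, h₀ = 1.5832 rad.
Bracket: h₀ sin ϕ sin δ + cos ϕ cos δ sin h₀ = 1.5832×-0.05234×-0.22957 + 0.99863×0.97329×0.99992 = 0.019023 + 0.971879 = 0.990902.
Q̄ = (S_0/π) × [bracket] = (2623/π) × 0.990902 = 827.33 W/m².
Ratio Q̄_A / Q̄_B = 941.52 / 827.33 = 1.138.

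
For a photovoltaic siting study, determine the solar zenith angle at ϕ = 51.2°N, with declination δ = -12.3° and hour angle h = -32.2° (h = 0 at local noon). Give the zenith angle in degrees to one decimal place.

cos θ_z = sin ϕ sin δ + cos ϕ cos δ cos h = -0.166023 + 0.518057 = 0.352034.
θ_z = arccos(0.352034) = 69.4°.

θ_z = 69.4°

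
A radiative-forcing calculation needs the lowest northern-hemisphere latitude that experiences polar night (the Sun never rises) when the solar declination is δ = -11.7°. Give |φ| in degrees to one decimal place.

|φ| = 78.3°

Polar night requires cos H₀ = −tan φ tan δ ≥ 1, i.e. tan φ tan δ ≤ −1.
The boundary is |tan φ| · |tan δ| = 1, so |φ| = 90° − |δ| = 90° − 11.7° = 78.3° in the northern hemisphere.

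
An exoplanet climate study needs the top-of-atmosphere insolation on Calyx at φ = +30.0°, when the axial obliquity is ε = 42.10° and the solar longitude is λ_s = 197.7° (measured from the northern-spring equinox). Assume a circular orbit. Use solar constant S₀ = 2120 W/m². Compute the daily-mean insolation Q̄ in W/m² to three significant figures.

Solar declination: sin δ = sin ε · sin λ_s = sin 42.10° × sin 197.7° = -0.20383, so δ = -11.761°.
cos H₀ = −tan(+30.0°) tan(-11.761°) = 0.1202, H₀ = 1.4503 rad.
Bracket: H₀ sin φ sin δ + cos φ cos δ sin H₀ = 1.4503×0.50000×-0.20383 + 0.86603×0.97901×0.99275 = -0.147807 + 0.841705 = 0.693898.
Q̄ = (S₀/π) × [bracket] = (2120/π) × 0.693898 = 468.3 W/m².

Q̄ ≈ 468 W/m²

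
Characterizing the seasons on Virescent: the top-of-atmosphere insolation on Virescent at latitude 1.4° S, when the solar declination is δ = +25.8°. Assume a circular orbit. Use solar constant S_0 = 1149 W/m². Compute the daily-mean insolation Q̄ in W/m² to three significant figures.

cos h₀ = −tan(-1.4°) tan(+25.800°) = 0.0118, h₀ = 1.5590 rad.
Bracket: h₀ sin ϕ sin δ + cos ϕ cos δ sin h₀ = 1.5590×-0.02443×0.43523 + 0.99970×0.90032×0.99993 = -0.016576 + 0.899987 = 0.883411.
Q̄ = (S_0/π) × [bracket] = (1149/π) × 0.883411 = 323.1 W/m².

Q̄ ≈ 323 W/m²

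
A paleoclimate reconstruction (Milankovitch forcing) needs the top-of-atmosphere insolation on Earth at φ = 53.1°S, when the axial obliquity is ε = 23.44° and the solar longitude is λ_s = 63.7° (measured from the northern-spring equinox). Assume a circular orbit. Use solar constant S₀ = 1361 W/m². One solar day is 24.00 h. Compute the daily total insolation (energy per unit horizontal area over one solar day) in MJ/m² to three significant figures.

Solar declination: sin δ = sin ε · sin λ_s = sin 23.44° × sin 63.7° = 0.35661, so δ = +20.892°.
cos H₀ = −tan(-53.1°) tan(+20.892°) = 0.5084, H₀ = 1.0375 rad.
Bracket: H₀ sin φ sin δ + cos φ cos δ sin H₀ = 1.0375×-0.79968×0.35661 + 0.60042×0.93425×0.86113 = -0.295868 + 0.483044 = 0.187176.
Q̄ = (S₀/π) × [bracket] = (1361/π) × 0.187176 = 81.088 W/m².
Daily total = Q̄ × 24.00 h × 3600 s/h = 81.088 × 24.00 × 3600 / 10⁶ = 7.006 MJ/m².

7.01 MJ/m²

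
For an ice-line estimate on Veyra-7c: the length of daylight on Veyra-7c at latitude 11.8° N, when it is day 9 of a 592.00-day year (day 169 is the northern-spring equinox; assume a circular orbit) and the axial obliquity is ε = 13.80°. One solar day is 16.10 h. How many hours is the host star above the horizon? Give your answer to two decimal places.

7.79 h

Solar longitude: λ_s = 360° × (9 − 169)/592.00 = -97.297°, i.e. -97.297° + 360° = 262.703°.
sin δ = sin 13.80° × sin 262.703° = -0.23660, so δ = -13.686°.
cos H₀ = −tan φ · tan δ = −tan(+11.8°) × tan(-13.686°) = 0.0509, so H₀ = 1.5199 rad = 87.08°.
Daylight = 2H₀/(2π) × 16.10 h = (1.5199/π) × 16.10 = 7.79 h.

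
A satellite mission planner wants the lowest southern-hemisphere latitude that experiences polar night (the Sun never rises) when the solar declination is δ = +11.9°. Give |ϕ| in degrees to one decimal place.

Polar night requires cos h₀ = −tan ϕ tan δ ≥ 1, i.e. tan ϕ tan δ ≤ −1.
The boundary is |tan ϕ| · |tan δ| = 1, so |ϕ| = 90° − |δ| = 90° − 11.9° = 78.1° in the southern hemisphere.

|ϕ| = 78.1°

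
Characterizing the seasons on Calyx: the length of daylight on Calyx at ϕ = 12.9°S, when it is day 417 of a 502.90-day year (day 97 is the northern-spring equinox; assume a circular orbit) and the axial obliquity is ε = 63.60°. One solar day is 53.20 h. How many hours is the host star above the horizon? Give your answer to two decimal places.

Solar longitude: L_s = 360° × (417 − 97)/502.90 = 229.071°.
sin δ = sin 63.60° × sin 229.071° = -0.67673, so δ = -42.589°.
cos h₀ = −tan ϕ · tan δ = −tan(-12.9°) × tan(-42.589°) = -0.2105, so h₀ = 1.7829 rad = 102.15°.
Daylight = 2h₀/(2π) × 53.20 h = (1.7829/π) × 53.20 = 30.19 h.

30.19 h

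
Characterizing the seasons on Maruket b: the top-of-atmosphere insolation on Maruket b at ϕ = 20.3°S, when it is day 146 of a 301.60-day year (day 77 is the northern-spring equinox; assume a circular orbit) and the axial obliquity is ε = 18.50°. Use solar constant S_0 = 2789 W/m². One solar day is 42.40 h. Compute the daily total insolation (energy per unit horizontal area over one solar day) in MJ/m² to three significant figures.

Solar longitude: L_s = 360° × (146 − 77)/301.60 = 82.361°.
sin δ = sin 18.50° × sin 82.361° = 0.31449, so δ = +18.330°.
cos h₀ = −tan(-20.3°) tan(+18.330°) = 0.1226, h₀ = 1.4479 rad.
Bracket: h₀ sin ϕ sin δ + cos ϕ cos δ sin h₀ = 1.4479×-0.34694×0.31449 + 0.93789×0.94926×0.99246 = -0.157979 + 0.883589 = 0.725610.
Q̄ = (S_0/π) × [bracket] = (2789/π) × 0.725610 = 644.17 W/m².
Daily total = Q̄ × 42.40 h × 3600 s/h = 644.17 × 42.40 × 3600 / 10⁶ = 98.33 MJ/m².

98.3 MJ/m²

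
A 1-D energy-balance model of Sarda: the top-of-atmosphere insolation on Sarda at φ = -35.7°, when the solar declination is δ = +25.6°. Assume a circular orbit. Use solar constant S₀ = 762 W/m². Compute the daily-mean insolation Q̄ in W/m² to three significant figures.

cos H₀ = −tan(-35.7°) tan(+25.600°) = 0.3443, H₀ = 1.2193 rad.
Bracket: H₀ sin φ sin δ + cos φ cos δ sin H₀ = 1.2193×-0.58354×0.43209 + 0.81208×0.90183×0.93887 = -0.307436 + 0.687589 = 0.380153.
Q̄ = (S₀/π) × [bracket] = (762/π) × 0.380153 = 92.21 W/m².

Q̄ ≈ 92.2 W/m²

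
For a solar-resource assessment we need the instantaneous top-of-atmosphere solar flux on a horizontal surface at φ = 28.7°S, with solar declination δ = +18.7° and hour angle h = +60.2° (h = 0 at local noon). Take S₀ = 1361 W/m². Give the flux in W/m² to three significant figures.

cos θ_z = sin φ sin δ + cos φ cos δ cos h = -0.153966 + 0.412907 = 0.258941.
Flux = S₀ · cos θ_z = 1361 × 0.258941 = 352.4 W/m².

352 W/m²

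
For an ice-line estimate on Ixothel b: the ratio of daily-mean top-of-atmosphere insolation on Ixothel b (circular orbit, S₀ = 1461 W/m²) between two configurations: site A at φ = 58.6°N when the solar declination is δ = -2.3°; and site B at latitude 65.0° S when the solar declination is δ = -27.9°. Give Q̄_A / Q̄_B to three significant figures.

— Configuration A (φ=+58.6°):
cos H₀ = −tan(+58.6°) tan(-2.300°) = 0.0658, H₀ = 1.5049 rad.
Bracket: H₀ sin φ sin δ + cos φ cos δ sin H₀ = 1.5049×0.85355×-0.04013 + 0.52101×0.99919×0.99783 = -0.051547 + 0.519458 = 0.467911.
Q̄ = (S₀/π) × [bracket] = (1461/π) × 0.467911 = 217.60 W/m².
— Configuration B (φ=-65.0°):
cos H₀ = −tan(-65.0°) tan(-27.900°) = -1.1355 ≤ −1 ⇒ polar day, H₀ = π.
Bracket: H₀ sin φ sin δ + cos φ cos δ sin H₀ = 3.1416×-0.90631×-0.46793 + 0.42262×0.88377×0.00000 = 1.332320 + 0.000000 = 1.332320.
Q̄ = (S₀/π) × [bracket] = (1461/π) × 1.332320 = 619.60 W/m².
Ratio Q̄_A / Q̄_B = 217.60 / 619.60 = 0.3512.

Q̄_A / Q̄_B ≈ 0.351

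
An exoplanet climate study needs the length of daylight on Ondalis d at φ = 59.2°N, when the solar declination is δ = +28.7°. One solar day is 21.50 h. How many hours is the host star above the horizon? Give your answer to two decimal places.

18.72 h

cos H₀ = −tan φ · tan δ = −tan(+59.2°) × tan(+28.700°) = -0.9184, so H₀ = 2.7348 rad = 156.70°.
Daylight = 2H₀/(2π) × 21.50 h = (2.7348/π) × 21.50 = 18.72 h.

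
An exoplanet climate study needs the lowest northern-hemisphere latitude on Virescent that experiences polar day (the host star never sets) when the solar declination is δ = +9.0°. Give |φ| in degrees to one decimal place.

|φ| = 81.0°

Polar day requires cos H₀ = −tan φ tan δ ≤ −1, i.e. tan φ tan δ ≥ 1.
The boundary is |tan φ| · |tan δ| = 1, so |φ| = 90° − |δ| = 90° − 9.0° = 81.0° in the northern hemisphere.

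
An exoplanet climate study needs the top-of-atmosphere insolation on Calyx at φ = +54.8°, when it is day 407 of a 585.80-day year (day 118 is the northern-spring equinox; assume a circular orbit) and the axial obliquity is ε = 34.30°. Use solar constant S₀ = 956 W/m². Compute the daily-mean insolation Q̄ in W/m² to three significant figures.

Q̄ ≈ 185 W/m²

Solar longitude: λ_s = 360° × (407 − 118)/585.80 = 177.603°.
sin δ = sin 34.30° × sin 177.603° = 0.02357, so δ = +1.350°.
cos H₀ = −tan(+54.8°) tan(+1.350°) = -0.0334, H₀ = 1.6042 rad.
Bracket: H₀ sin φ sin δ + cos φ cos δ sin H₀ = 1.6042×0.81714×0.02357 + 0.57643×0.99972×0.99944 = 0.030897 + 0.575946 = 0.606843.
Q̄ = (S₀/π) × [bracket] = (956/π) × 0.606843 = 184.7 W/m².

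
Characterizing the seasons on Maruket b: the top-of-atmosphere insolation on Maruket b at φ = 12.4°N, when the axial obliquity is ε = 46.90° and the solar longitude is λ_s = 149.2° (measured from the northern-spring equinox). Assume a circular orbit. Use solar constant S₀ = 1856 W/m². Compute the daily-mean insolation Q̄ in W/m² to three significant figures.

Solar declination: sin δ = sin ε · sin λ_s = sin 46.90° × sin 149.2° = 0.37387, so δ = +21.955°.
cos H₀ = −tan(+12.4°) tan(+21.955°) = -0.0886, H₀ = 1.6595 rad.
Bracket: H₀ sin φ sin δ + cos φ cos δ sin H₀ = 1.6595×0.21474×0.37387 + 0.97667×0.92748×0.99606 = 0.133233 + 0.902273 = 1.035506.
Q̄ = (S₀/π) × [bracket] = (1856/π) × 1.035506 = 611.8 W/m².

Q̄ ≈ 612 W/m²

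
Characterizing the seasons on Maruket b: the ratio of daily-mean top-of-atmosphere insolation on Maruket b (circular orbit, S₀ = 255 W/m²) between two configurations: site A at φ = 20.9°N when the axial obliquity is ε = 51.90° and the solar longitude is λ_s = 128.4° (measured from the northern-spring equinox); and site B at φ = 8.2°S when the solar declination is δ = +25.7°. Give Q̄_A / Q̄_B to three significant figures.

— Configuration A (φ=+20.9°):
Solar declination: sin δ = sin ε · sin λ_s = sin 51.90° × sin 128.4° = 0.61672, so δ = +38.077°.
cos H₀ = −tan(+20.9°) tan(+38.077°) = -0.2992, H₀ = 1.8746 rad.
Bracket: H₀ sin φ sin δ + cos φ cos δ sin H₀ = 1.8746×0.35674×0.61672 + 0.93420×0.78719×0.95420 = 0.412428 + 0.701712 = 1.114140.
Q̄ = (S₀/π) × [bracket] = (255/π) × 1.114140 = 90.434 W/m².
— Configuration B (φ=-8.2°):
cos H₀ = −tan(-8.2°) tan(+25.700°) = 0.0694, H₀ = 1.5014 rad.
Bracket: H₀ sin φ sin δ + cos φ cos δ sin H₀ = 1.5014×-0.14263×0.43366 + 0.98978×0.90108×0.99759 = -0.092866 + 0.889722 = 0.796856.
Q̄ = (S₀/π) × [bracket] = (255/π) × 0.796856 = 64.680 W/m².
Ratio Q̄_A / Q̄_B = 90.434 / 64.680 = 1.398.

Q̄_A / Q̄_B ≈ 1.40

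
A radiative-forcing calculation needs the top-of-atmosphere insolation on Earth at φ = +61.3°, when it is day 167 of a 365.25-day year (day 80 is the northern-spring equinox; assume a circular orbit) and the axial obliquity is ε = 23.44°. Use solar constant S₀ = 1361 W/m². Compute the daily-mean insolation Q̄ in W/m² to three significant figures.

Q̄ ≈ 491 W/m²

Solar longitude: λ_s = 360° × (167 − 80)/365.25 = 85.749°.
sin δ = sin 23.44° × sin 85.749° = 0.39669, so δ = +23.372°.
cos H₀ = −tan(+61.3°) tan(+23.372°) = -0.7893, H₀ = 2.4805 rad.
Bracket: H₀ sin φ sin δ + cos φ cos δ sin H₀ = 2.4805×0.87715×0.39669 + 0.48022×0.91795×0.61395 = 0.863106 + 0.270640 = 1.133746.
Q̄ = (S₀/π) × [bracket] = (1361/π) × 1.133746 = 491.2 W/m².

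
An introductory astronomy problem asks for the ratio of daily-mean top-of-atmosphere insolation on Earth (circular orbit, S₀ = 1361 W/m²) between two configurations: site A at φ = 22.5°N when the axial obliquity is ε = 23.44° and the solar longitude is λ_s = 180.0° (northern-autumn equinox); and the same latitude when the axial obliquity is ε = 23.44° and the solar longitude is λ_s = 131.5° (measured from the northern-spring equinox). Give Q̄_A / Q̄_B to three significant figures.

— Configuration A (φ=+22.5°):
Solar declination: sin δ = sin ε · sin λ_s = sin 23.44° × sin 180.0° = 0.00000, so δ = +0.000°.
cos H₀ = −tan(+22.5°) tan(+0.000°) = -0.0000, H₀ = 1.5708 rad.
Bracket: H₀ sin φ sin δ + cos φ cos δ sin H₀ = 1.5708×0.38268×0.00000 + 0.92388×1.00000×1.00000 = 0.000000 + 0.923880 = 0.923880.
Q̄ = (S₀/π) × [bracket] = (1361/π) × 0.923880 = 400.24 W/m².
— Configuration B (φ=+22.5°):
Solar declination: sin δ = sin ε · sin λ_s = sin 23.44° × sin 131.5° = 0.29793, so δ = +17.333°.
cos H₀ = −tan(+22.5°) tan(+17.333°) = -0.1293, H₀ = 1.7004 rad.
Bracket: H₀ sin φ sin δ + cos φ cos δ sin H₀ = 1.7004×0.38268×0.29793 + 0.92388×0.95459×0.99161 = 0.193866 + 0.874527 = 1.068393.
Q̄ = (S₀/π) × [bracket] = (1361/π) × 1.068393 = 462.85 W/m².
Ratio Q̄_A / Q̄_B = 400.24 / 462.85 = 0.8647.

Q̄_A / Q̄_B ≈ 0.865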